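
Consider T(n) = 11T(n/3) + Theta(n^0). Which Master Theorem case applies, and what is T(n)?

Master Theorem for T(n) = 11T(n/3) + O(n^0):

a = 11, b = 3, c = 0
log_b(a) = log_3(11) = 2.1827

Case 1: c = 0 < log_3(11) = 2.1827
T(n) = O(n^(log_3 11))

For T(n) = 11T(n/3) + O(n^0): log_3(11) = 2.1827. This is Case 1 of the Master Theorem (c < log_b(a), work dominated by leaves), giving O(n^(log_3 11)).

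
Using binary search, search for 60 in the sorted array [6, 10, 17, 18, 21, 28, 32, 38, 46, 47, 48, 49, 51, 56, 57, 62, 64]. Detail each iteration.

Binary search for 60 in [6, 10, 17, 18, 21, 28, 32, 38, 46, 47, 48, 49, 51, 56, 57, 62, 64]:

lo=0, hi=16, mid=8, arr[mid]=46 -> 46 < 60, search right half
lo=9, hi=16, mid=12, arr[mid]=51 -> 51 < 60, search right half
lo=13, hi=16, mid=14, arr[mid]=57 -> 57 < 60, search right half
lo=15, hi=16, mid=15, arr[mid]=62 -> 62 > 60, search left half
lo=15 > hi=14, target 60 not found

Binary search determines that 60 is not in the array after 4 comparisons. The search space was exhausted without finding the target.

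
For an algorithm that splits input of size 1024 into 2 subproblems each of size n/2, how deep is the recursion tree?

For divide and conquer with division factor 2:

Problem sizes at each level:
Level 0: 1024
Level 1: 512
Level 2: 256
Level 3: 128
Level 4: 64
Level 5: 32
Level 6: 16
Level 7: 8
Level 8: 4
Level 9: 2
Level 10: 1

The root is level 0 and the size-1 base case is level 10 (the tree spans levels 0 through 10, i.e. 11 levels counting the root), so the depth is the number of divisions: log_2(1024) = 10

The recursion tree depth is log_2(1024) = 10. At each level, the problem size is divided by 2, so it takes 10 divisions to reduce to a base case of size 1. The algorithm makes 2 recursive calls at each level.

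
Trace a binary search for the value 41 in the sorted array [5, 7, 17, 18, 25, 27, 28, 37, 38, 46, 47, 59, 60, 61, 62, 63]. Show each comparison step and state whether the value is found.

Binary search for 41 in [5, 7, 17, 18, 25, 27, 28, 37, 38, 46, 47, 59, 60, 61, 62, 63]:

lo=0, hi=15, mid=7, arr[mid]=37 -> 37 < 41, search right half
lo=8, hi=15, mid=11, arr[mid]=59 -> 59 > 41, search left half
lo=8, hi=10, mid=9, arr[mid]=46 -> 46 > 41, search left half
lo=8, hi=8, mid=8, arr[mid]=38 -> 38 < 41, search right half
lo=9 > hi=8, target 41 not found

Binary search determines that 41 is not in the array after 4 comparisons. The search space was exhausted without finding the target.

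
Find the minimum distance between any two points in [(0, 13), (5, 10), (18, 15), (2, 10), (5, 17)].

Computing all pairwise distances among 5 points:

d((0, 13), (5, 10)) = 5.831
d((0, 13), (18, 15)) = 18.1108
d((0, 13), (2, 10)) = 3.6056
d((0, 13), (5, 17)) = 6.4031
d((5, 10), (18, 15)) = 13.9284
d((5, 10), (2, 10)) = 3.0 <-- minimum
d((5, 10), (5, 17)) = 7.0
d((18, 15), (2, 10)) = 16.7631
d((18, 15), (5, 17)) = 13.1529
d((2, 10), (5, 17)) = 7.6158

Closest pair: (5, 10) and (2, 10) with distance 3.0

The closest pair is (5, 10) and (2, 10) with Euclidean distance 3.0. For 5 points, brute-force pairwise comparison is shown above. For large n, the divide-and-conquer algorithm (sort by x, recurse on halves, check the dividing strip) achieves O(n log n).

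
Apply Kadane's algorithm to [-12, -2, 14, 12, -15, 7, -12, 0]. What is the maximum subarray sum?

Using Kadane's algorithm on [-12, -2, 14, 12, -15, 7, -12, 0]:

Scanning through the array:
Position 1 (value -2): max_ending_here = -2, max_so_far = -2
Position 2 (value 14): max_ending_here = 14, max_so_far = 14
Position 3 (value 12): max_ending_here = 26, max_so_far = 26
Position 4 (value -15): max_ending_here = 11, max_so_far = 26
Position 5 (value 7): max_ending_here = 18, max_so_far = 26
Position 6 (value -12): max_ending_here = 6, max_so_far = 26
Position 7 (value 0): max_ending_here = 6, max_so_far = 26

Maximum subarray: [14, 12]
Maximum sum: 26

The maximum subarray is [14, 12] with sum 26. This subarray runs from index 2 to index 3.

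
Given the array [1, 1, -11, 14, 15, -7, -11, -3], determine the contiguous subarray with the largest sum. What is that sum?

Using Kadane's algorithm on [1, 1, -11, 14, 15, -7, -11, -3]:

Scanning through the array:
Position 1 (value 1): max_ending_here = 2, max_so_far = 2
Position 2 (value -11): max_ending_here = -9, max_so_far = 2
Position 3 (value 14): max_ending_here = 14, max_so_far = 14
Position 4 (value 15): max_ending_here = 29, max_so_far = 29
Position 5 (value -7): max_ending_here = 22, max_so_far = 29
Position 6 (value -11): max_ending_here = 11, max_so_far = 29
Position 7 (value -3): max_ending_here = 8, max_so_far = 29

Maximum subarray: [14, 15]
Maximum sum: 29

The maximum subarray is [14, 15] with sum 29. This subarray runs from index 3 to index 4.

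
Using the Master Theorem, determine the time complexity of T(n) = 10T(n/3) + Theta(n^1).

Master Theorem for T(n) = 10T(n/3) + O(n^1):

a = 10, b = 3, c = 1
log_b(a) = log_3(10) = 2.0959

Case 1: c = 1 < log_3(10) = 2.0959
T(n) = O(n^(log_3 10))

For T(n) = 10T(n/3) + O(n^1): log_3(10) = 2.0959. This is Case 1 of the Master Theorem (c < log_b(a), work dominated by leaves), giving O(n^(log_3 10)).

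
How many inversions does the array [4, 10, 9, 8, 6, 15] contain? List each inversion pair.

Finding inversions in [4, 10, 9, 8, 6, 15]:

(1, 2): arr[1]=10 > arr[2]=9
(1, 3): arr[1]=10 > arr[3]=8
(1, 4): arr[1]=10 > arr[4]=6
(2, 3): arr[2]=9 > arr[3]=8
(2, 4): arr[2]=9 > arr[4]=6
(3, 4): arr[3]=8 > arr[4]=6

Total inversions: 6

The array has 6 inversion(s): (1,2), (1,3), (1,4), (2,3), (2,4), (3,4). Each pair (i,j) satisfies i < j and arr[i] > arr[j].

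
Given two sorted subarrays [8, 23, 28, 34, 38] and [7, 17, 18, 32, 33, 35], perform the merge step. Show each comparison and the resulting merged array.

Merging process:

Compare 8 vs 7: take 7 from right. Merged: [7]
Compare 8 vs 17: take 8 from left. Merged: [7, 8]
Compare 23 vs 17: take 17 from right. Merged: [7, 8, 17]
Compare 23 vs 18: take 18 from right. Merged: [7, 8, 17, 18]
Compare 23 vs 32: take 23 from left. Merged: [7, 8, 17, 18, 23]
Compare 28 vs 32: take 28 from left. Merged: [7, 8, 17, 18, 23, 28]
Compare 34 vs 32: take 32 from right. Merged: [7, 8, 17, 18, 23, 28, 32]
Compare 34 vs 33: take 33 from right. Merged: [7, 8, 17, 18, 23, 28, 32, 33]
Compare 34 vs 35: take 34 from left. Merged: [7, 8, 17, 18, 23, 28, 32, 33, 34]
Compare 38 vs 35: take 35 from right. Merged: [7, 8, 17, 18, 23, 28, 32, 33, 34, 35]
Append remaining from left: [38]. Merged: [7, 8, 17, 18, 23, 28, 32, 33, 34, 35, 38]

Final merged array: [7, 8, 17, 18, 23, 28, 32, 33, 34, 35, 38]
Total comparisons: 10

The merged array is [7, 8, 17, 18, 23, 28, 32, 33, 34, 35, 38], requiring 10 comparisons. The merge step runs in O(n) time where n is the total number of elements.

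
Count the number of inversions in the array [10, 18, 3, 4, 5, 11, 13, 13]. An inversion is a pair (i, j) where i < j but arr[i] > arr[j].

Finding inversions in [10, 18, 3, 4, 5, 11, 13, 13]:

(0, 2): arr[0]=10 > arr[2]=3
(0, 3): arr[0]=10 > arr[3]=4
(0, 4): arr[0]=10 > arr[4]=5
(1, 2): arr[1]=18 > arr[2]=3
(1, 3): arr[1]=18 > arr[3]=4
(1, 4): arr[1]=18 > arr[4]=5
(1, 5): arr[1]=18 > arr[5]=11
(1, 6): arr[1]=18 > arr[6]=13
(1, 7): arr[1]=18 > arr[7]=13

Total inversions: 9

The array has 9 inversion(s): (0,2), (0,3), (0,4), (1,2), (1,3), (1,4), (1,5), (1,6), (1,7). Each pair (i,j) satisfies i < j and arr[i] > arr[j].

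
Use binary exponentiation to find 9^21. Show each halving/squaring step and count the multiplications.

Computing 9^21 by squaring (build up from 9^1; each line after the first costs one multiplication):

9^1 = 9
9^2 = (9^1)^2 = 9^2 = 81
9^4 = (9^2)^2 = 81^2 = 6561
9^5 = 9 * 9^4 = 9 * 6561 = 59049
9^10 = (9^5)^2 = 59049^2 = 3486784401
9^20 = (9^10)^2 = 3486784401^2 = 12157665459056928801
9^21 = 9 * 9^20 = 9 * 12157665459056928801 = 109418989131512359209

Result: 109418989131512359209
Multiplications needed: 6 (6 lines after 9^1)

9^21 = 109418989131512359209. Using exponentiation by squaring, this requires 6 multiplications. The key idea: if the exponent is even, square the half-power; if odd, multiply by the base once.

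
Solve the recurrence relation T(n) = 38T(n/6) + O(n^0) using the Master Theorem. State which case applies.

Master Theorem for T(n) = 38T(n/6) + O(n^0):

a = 38, b = 6, c = 0
log_b(a) = log_6(38) = 2.0302

Case 1: c = 0 < log_6(38) = 2.0302
T(n) = O(n^(log_6 38))

For T(n) = 38T(n/6) + O(n^0): log_6(38) = 2.0302. This is Case 1 of the Master Theorem (c < log_b(a), work dominated by leaves), giving O(n^(log_6 38)).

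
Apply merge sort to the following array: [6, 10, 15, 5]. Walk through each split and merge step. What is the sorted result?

Merge sort trace:

Split: [6, 10, 15, 5] -> [6, 10] and [15, 5]
  Split: [6, 10] -> [6] and [10]
  Merge: [6] + [10] -> [6, 10]
  Split: [15, 5] -> [15] and [5]
  Merge: [15] + [5] -> [5, 15]
Merge: [6, 10] + [5, 15] -> [5, 6, 10, 15]

Final sorted array: [5, 6, 10, 15]

The merge sort proceeds by recursively splitting the array and merging sorted halves.
After all merges, the sorted array is [5, 6, 10, 15].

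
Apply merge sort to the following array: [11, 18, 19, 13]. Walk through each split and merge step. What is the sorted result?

Merge sort trace:

Split: [11, 18, 19, 13] -> [11, 18] and [19, 13]
  Split: [11, 18] -> [11] and [18]
  Merge: [11] + [18] -> [11, 18]
  Split: [19, 13] -> [19] and [13]
  Merge: [19] + [13] -> [13, 19]
Merge: [11, 18] + [13, 19] -> [11, 13, 18, 19]

Final sorted array: [11, 13, 18, 19]

The merge sort proceeds by recursively splitting the array and merging sorted halves.
After all merges, the sorted array is [11, 13, 18, 19].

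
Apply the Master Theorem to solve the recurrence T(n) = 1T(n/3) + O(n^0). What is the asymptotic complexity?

Master Theorem for T(n) = 1T(n/3) + O(n^0):

a = 1, b = 3, c = 0
log_b(a) = log_3(1) = 0.0000

Case 2: c = 0 = log_3(1) = 0.0000
T(n) = O(n^0 log n) = O(log n)

For T(n) = 1T(n/3) + O(n^0): log_3(1) = 0.0000. This is Case 2 of the Master Theorem (c = log_b(a), equal work at all levels), giving O(log n).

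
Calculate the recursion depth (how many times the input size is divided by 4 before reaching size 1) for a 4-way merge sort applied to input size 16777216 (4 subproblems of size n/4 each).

For divide and conquer with division factor 4:

Problem sizes at each level:
Level 0: 16777216
Level 1: 4194304
Level 2: 1048576
Level 3: 262144
Level 4: 65536
Level 5: 16384
Level 6: 4096
Level 7: 1024
Level 8: 256
Level 9: 64
Level 10: 16
Level 11: 4
Level 12: 1

The root is level 0 and the size-1 base case is level 12 (the tree spans levels 0 through 12, i.e. 13 levels counting the root), so the depth is the number of divisions: log_4(16777216) = 12

The recursion tree depth is log_4(16777216) = 12. At each level, the problem size is divided by 4, so it takes 12 divisions to reduce to a base case of size 1. The algorithm makes 4 recursive calls at each level.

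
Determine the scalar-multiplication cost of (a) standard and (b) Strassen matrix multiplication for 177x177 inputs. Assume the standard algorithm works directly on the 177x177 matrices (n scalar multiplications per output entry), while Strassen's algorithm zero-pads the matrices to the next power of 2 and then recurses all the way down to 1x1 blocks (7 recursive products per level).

Matrix multiplication for 177x177 matrices:

Strassen's algorithm requires power-of-2 dimensions. Pad 177x177 to 256x256 (next power of 2).

Standard algorithm: 177^3 = 5545233 multiplications
Strassen's algorithm: 7^(log2(256)) = 7^8 = 5764801 multiplications
Difference: 5545233 - 5764801 = -219568 (Strassen uses MORE here due to padding overhead — for small or just-over-power-of-2 n, padding can outweigh the per-level savings)

Standard: 5545233 multiplications (177^3). Strassen: 5764801 multiplications (7^8, after padding to 256x256). Strassen reduces 8 recursive multiplications to 7 at each level.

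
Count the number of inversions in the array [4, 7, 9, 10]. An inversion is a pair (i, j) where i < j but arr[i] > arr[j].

Finding inversions in [4, 7, 9, 10]:


Total inversions: 0

The array has 0 inversions. It is already sorted.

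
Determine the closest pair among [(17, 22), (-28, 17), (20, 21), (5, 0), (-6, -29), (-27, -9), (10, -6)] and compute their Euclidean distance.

Computing all pairwise distances among 7 points:

d((17, 22), (-28, 17)) = 45.2769
d((17, 22), (20, 21)) = 3.1623 <-- minimum
d((17, 22), (5, 0)) = 25.0599
d((17, 22), (-6, -29)) = 55.9464
d((17, 22), (-27, -9)) = 53.8238
d((17, 22), (10, -6)) = 28.8617
d((-28, 17), (20, 21)) = 48.1664
d((-28, 17), (5, 0)) = 37.1214
d((-28, 17), (-6, -29)) = 50.9902
d((-28, 17), (-27, -9)) = 26.0192
d((-28, 17), (10, -6)) = 44.4185
d((20, 21), (5, 0)) = 25.807
d((20, 21), (-6, -29)) = 56.356
d((20, 21), (-27, -9)) = 55.7584
d((20, 21), (10, -6)) = 28.7924
d((5, 0), (-6, -29)) = 31.0161
d((5, 0), (-27, -9)) = 33.2415
d((5, 0), (10, -6)) = 7.8102
d((-6, -29), (-27, -9)) = 29.0
d((-6, -29), (10, -6)) = 28.0179
d((-27, -9), (10, -6)) = 37.1214

Closest pair: (17, 22) and (20, 21) with distance 3.1623

The closest pair is (17, 22) and (20, 21) with Euclidean distance 3.1623. For 7 points, brute-force pairwise comparison is shown above. For large n, the divide-and-conquer algorithm (sort by x, recurse on halves, check the dividing strip) achieves O(n log n).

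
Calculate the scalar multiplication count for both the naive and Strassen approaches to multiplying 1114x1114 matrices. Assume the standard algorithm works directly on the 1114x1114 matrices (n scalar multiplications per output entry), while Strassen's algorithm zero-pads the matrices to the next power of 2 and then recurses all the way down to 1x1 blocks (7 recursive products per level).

Matrix multiplication for 1114x1114 matrices:

Strassen's algorithm requires power-of-2 dimensions. Pad 1114x1114 to 2048x2048 (next power of 2).

Standard algorithm: 1114^3 = 1382469544 multiplications
Strassen's algorithm: 7^(log2(2048)) = 7^11 = 1977326743 multiplications
Difference: 1382469544 - 1977326743 = -594857199 (Strassen uses MORE here due to padding overhead — for small or just-over-power-of-2 n, padding can outweigh the per-level savings)

Standard: 1382469544 multiplications (1114^3). Strassen: 1977326743 multiplications (7^11, after padding to 2048x2048). Strassen reduces 8 recursive multiplications to 7 at each level.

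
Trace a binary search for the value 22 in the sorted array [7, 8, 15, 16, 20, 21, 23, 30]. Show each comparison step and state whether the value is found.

Binary search for 22 in [7, 8, 15, 16, 20, 21, 23, 30]:

lo=0, hi=7, mid=3, arr[mid]=16 -> 16 < 22, search right half
lo=4, hi=7, mid=5, arr[mid]=21 -> 21 < 22, search right half
lo=6, hi=7, mid=6, arr[mid]=23 -> 23 > 22, search left half
lo=6 > hi=5, target 22 not found

Binary search determines that 22 is not in the array after 3 comparisons. The search space was exhausted without finding the target.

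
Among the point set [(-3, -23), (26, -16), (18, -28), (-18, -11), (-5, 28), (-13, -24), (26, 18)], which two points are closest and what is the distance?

Computing all pairwise distances among 7 points:

d((-3, -23), (26, -16)) = 29.8329
d((-3, -23), (18, -28)) = 21.587
d((-3, -23), (-18, -11)) = 19.2094
d((-3, -23), (-5, 28)) = 51.0392
d((-3, -23), (-13, -24)) = 10.0499 <-- minimum
d((-3, -23), (26, 18)) = 50.2195
d((26, -16), (18, -28)) = 14.4222
d((26, -16), (-18, -11)) = 44.2832
d((26, -16), (-5, 28)) = 53.8238
d((26, -16), (-13, -24)) = 39.8121
d((26, -16), (26, 18)) = 34.0
d((18, -28), (-18, -11)) = 39.8121
d((18, -28), (-5, 28)) = 60.5392
d((18, -28), (-13, -24)) = 31.257
d((18, -28), (26, 18)) = 46.6905
d((-18, -11), (-5, 28)) = 41.1096
d((-18, -11), (-13, -24)) = 13.9284
d((-18, -11), (26, 18)) = 52.6972
d((-5, 28), (-13, -24)) = 52.6118
d((-5, 28), (26, 18)) = 32.573
d((-13, -24), (26, 18)) = 57.3149

Closest pair: (-3, -23) and (-13, -24) with distance 10.0499

The closest pair is (-3, -23) and (-13, -24) with Euclidean distance 10.0499. For 7 points, brute-force pairwise comparison is shown above. For large n, the divide-and-conquer algorithm (sort by x, recurse on halves, check the dividing strip) achieves O(n log n).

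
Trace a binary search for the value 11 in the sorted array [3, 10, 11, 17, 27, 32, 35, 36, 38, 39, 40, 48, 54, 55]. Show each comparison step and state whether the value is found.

Binary search for 11 in [3, 10, 11, 17, 27, 32, 35, 36, 38, 39, 40, 48, 54, 55]:

lo=0, hi=13, mid=6, arr[mid]=35 -> 35 > 11, search left half
lo=0, hi=5, mid=2, arr[mid]=11 -> Found target at index 2!

Binary search finds 11 at index 2 after 2 comparisons. The search repeatedly halves the search space by comparing with the middle element.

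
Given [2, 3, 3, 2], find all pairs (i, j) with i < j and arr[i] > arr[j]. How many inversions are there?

Finding inversions in [2, 3, 3, 2]:

(1, 3): arr[1]=3 > arr[3]=2
(2, 3): arr[2]=3 > arr[3]=2

Total inversions: 2

The array has 2 inversion(s): (1,3), (2,3). Each pair (i,j) satisfies i < j and arr[i] > arr[j].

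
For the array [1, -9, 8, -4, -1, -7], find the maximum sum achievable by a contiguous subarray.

Using Kadane's algorithm on [1, -9, 8, -4, -1, -7]:

Scanning through the array:
Position 1 (value -9): max_ending_here = -8, max_so_far = 1
Position 2 (value 8): max_ending_here = 8, max_so_far = 8
Position 3 (value -4): max_ending_here = 4, max_so_far = 8
Position 4 (value -1): max_ending_here = 3, max_so_far = 8
Position 5 (value -7): max_ending_here = -4, max_so_far = 8

Maximum subarray: [8]
Maximum sum: 8

The maximum subarray is [8] with sum 8. This subarray runs from index 2 to index 2.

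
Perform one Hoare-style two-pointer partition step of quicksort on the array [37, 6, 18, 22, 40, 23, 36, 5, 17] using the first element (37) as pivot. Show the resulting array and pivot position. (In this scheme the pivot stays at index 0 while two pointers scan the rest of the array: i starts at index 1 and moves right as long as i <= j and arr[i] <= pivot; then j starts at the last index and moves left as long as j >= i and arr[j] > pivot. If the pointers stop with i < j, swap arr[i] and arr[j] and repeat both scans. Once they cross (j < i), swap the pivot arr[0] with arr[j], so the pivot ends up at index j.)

Hoare-style two-pointer partition with pivot = 37:

Initial array: [37, 6, 18, 22, 40, 23, 36, 5, 17]

Pointers start at i = 1, j = 8.
i stops at index 4 (arr[4]=40 > 37), j stops at index 8 (arr[8]=17 <= 37): swap arr[4] and arr[8], array becomes [37, 6, 18, 22, 17, 23, 36, 5, 40]
i ends at 8, j ends at 7: the pointers have crossed (j < i), so scanning stops.

Swap pivot arr[0] with arr[7] to place pivot at position 7: [5, 6, 18, 22, 17, 23, 36, 37, 40]
Pivot position: 7

After partitioning with pivot 37, the array becomes [5, 6, 18, 22, 17, 23, 36, 37, 40]. The pivot is placed at index 7. All elements to the left of the pivot are <= 37, and all elements to the right are > 37.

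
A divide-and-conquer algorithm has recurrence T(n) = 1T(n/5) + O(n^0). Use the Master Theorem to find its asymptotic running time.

Master Theorem for T(n) = 1T(n/5) + O(n^0):

a = 1, b = 5, c = 0
log_b(a) = log_5(1) = 0.0000

Case 2: c = 0 = log_5(1) = 0.0000
T(n) = O(n^0 log n) = O(log n)

For T(n) = 1T(n/5) + O(n^0): log_5(1) = 0.0000. This is Case 2 of the Master Theorem (c = log_b(a), equal work at all levels), giving O(log n).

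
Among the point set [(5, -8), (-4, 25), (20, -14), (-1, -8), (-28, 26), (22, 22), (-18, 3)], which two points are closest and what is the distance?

Computing all pairwise distances among 7 points:

d((5, -8), (-4, 25)) = 34.2053
d((5, -8), (20, -14)) = 16.1555
d((5, -8), (-1, -8)) = 6.0 <-- minimum
d((5, -8), (-28, 26)) = 47.3814
d((5, -8), (22, 22)) = 34.4819
d((5, -8), (-18, 3)) = 25.4951
d((-4, 25), (20, -14)) = 45.793
d((-4, 25), (-1, -8)) = 33.1361
d((-4, 25), (-28, 26)) = 24.0208
d((-4, 25), (22, 22)) = 26.1725
d((-4, 25), (-18, 3)) = 26.0768
d((20, -14), (-1, -8)) = 21.8403
d((20, -14), (-28, 26)) = 62.482
d((20, -14), (22, 22)) = 36.0555
d((20, -14), (-18, 3)) = 41.6293
d((-1, -8), (-28, 26)) = 43.4166
d((-1, -8), (22, 22)) = 37.8021
d((-1, -8), (-18, 3)) = 20.2485
d((-28, 26), (22, 22)) = 50.1597
d((-28, 26), (-18, 3)) = 25.0799
d((22, 22), (-18, 3)) = 44.2832

Closest pair: (5, -8) and (-1, -8) with distance 6.0

The closest pair is (5, -8) and (-1, -8) with Euclidean distance 6.0. For 7 points, brute-force pairwise comparison is shown above. For large n, the divide-and-conquer algorithm (sort by x, recurse on halves, check the dividing strip) achieves O(n log n).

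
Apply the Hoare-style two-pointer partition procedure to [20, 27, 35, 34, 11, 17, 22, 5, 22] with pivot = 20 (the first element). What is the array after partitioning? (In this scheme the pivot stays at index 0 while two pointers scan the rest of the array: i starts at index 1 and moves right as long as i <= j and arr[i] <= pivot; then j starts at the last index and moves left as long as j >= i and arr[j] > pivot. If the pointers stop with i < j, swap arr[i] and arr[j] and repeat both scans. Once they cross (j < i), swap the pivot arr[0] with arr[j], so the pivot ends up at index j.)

Hoare-style two-pointer partition with pivot = 20:

Initial array: [20, 27, 35, 34, 11, 17, 22, 5, 22]

Pointers start at i = 1, j = 8.
i stops at index 1 (arr[1]=27 > 20), j stops at index 7 (arr[7]=5 <= 20): swap arr[1] and arr[7], array becomes [20, 5, 35, 34, 11, 17, 22, 27, 22]
i stops at index 2 (arr[2]=35 > 20), j stops at index 5 (arr[5]=17 <= 20): swap arr[2] and arr[5], array becomes [20, 5, 17, 34, 11, 35, 22, 27, 22]
i stops at index 3 (arr[3]=34 > 20), j stops at index 4 (arr[4]=11 <= 20): swap arr[3] and arr[4], array becomes [20, 5, 17, 11, 34, 35, 22, 27, 22]
i ends at 4, j ends at 3: the pointers have crossed (j < i), so scanning stops.

Swap pivot arr[0] with arr[3] to place pivot at position 3: [11, 5, 17, 20, 34, 35, 22, 27, 22]
Pivot position: 3

After partitioning with pivot 20, the array becomes [11, 5, 17, 20, 34, 35, 22, 27, 22]. The pivot is placed at index 3. All elements to the left of the pivot are <= 20, and all elements to the right are > 20.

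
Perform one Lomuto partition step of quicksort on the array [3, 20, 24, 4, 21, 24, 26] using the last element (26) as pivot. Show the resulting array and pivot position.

Lomuto partition with pivot = 26:

Initial array: [3, 20, 24, 4, 21, 24, 26]

arr[0]=3 <= 26: swap with position 0, array becomes [3, 20, 24, 4, 21, 24, 26]
arr[1]=20 <= 26: swap with position 1, array becomes [3, 20, 24, 4, 21, 24, 26]
arr[2]=24 <= 26: swap with position 2, array becomes [3, 20, 24, 4, 21, 24, 26]
arr[3]=4 <= 26: swap with position 3, array becomes [3, 20, 24, 4, 21, 24, 26]
arr[4]=21 <= 26: swap with position 4, array becomes [3, 20, 24, 4, 21, 24, 26]
arr[5]=24 <= 26: swap with position 5, array becomes [3, 20, 24, 4, 21, 24, 26]

Place pivot at position 6: [3, 20, 24, 4, 21, 24, 26]
Pivot position: 6

After partitioning with pivot 26, the array becomes [3, 20, 24, 4, 21, 24, 26]. The pivot is placed at index 6. All elements to the left of the pivot are <= 26, and all elements to the right are > 26.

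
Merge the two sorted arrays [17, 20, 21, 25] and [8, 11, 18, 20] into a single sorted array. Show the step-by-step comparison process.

Merging process:

Compare 17 vs 8: take 8 from right. Merged: [8]
Compare 17 vs 11: take 11 from right. Merged: [8, 11]
Compare 17 vs 18: take 17 from left. Merged: [8, 11, 17]
Compare 20 vs 18: take 18 from right. Merged: [8, 11, 17, 18]
Compare 20 vs 20: take 20 from left. Merged: [8, 11, 17, 18, 20]
Compare 21 vs 20: take 20 from right. Merged: [8, 11, 17, 18, 20, 20]
Append remaining from left: [21, 25]. Merged: [8, 11, 17, 18, 20, 20, 21, 25]

Final merged array: [8, 11, 17, 18, 20, 20, 21, 25]
Total comparisons: 6

The merged array is [8, 11, 17, 18, 20, 20, 21, 25], requiring 6 comparisons. The merge step runs in O(n) time where n is the total number of elements.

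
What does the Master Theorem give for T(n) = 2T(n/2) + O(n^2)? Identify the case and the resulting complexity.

Master Theorem for T(n) = 2T(n/2) + O(n^2):

a = 2, b = 2, c = 2
log_b(a) = log_2(2) = 1.0000

Case 3: c = 2 > log_2(2) = 1.0000
T(n) = O(n^2) = O(n^2)

For T(n) = 2T(n/2) + O(n^2): log_2(2) = 1.0000. This is Case 3 of the Master Theorem (c > log_b(a), work dominated by root), giving O(n^2).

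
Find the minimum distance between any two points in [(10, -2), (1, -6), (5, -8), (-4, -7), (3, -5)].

Computing all pairwise distances among 5 points:

d((10, -2), (1, -6)) = 9.8489
d((10, -2), (5, -8)) = 7.8102
d((10, -2), (-4, -7)) = 14.8661
d((10, -2), (3, -5)) = 7.6158
d((1, -6), (5, -8)) = 4.4721
d((1, -6), (-4, -7)) = 5.099
d((1, -6), (3, -5)) = 2.2361 <-- minimum
d((5, -8), (-4, -7)) = 9.0554
d((5, -8), (3, -5)) = 3.6056
d((-4, -7), (3, -5)) = 7.2801

Closest pair: (1, -6) and (3, -5) with distance 2.2361

The closest pair is (1, -6) and (3, -5) with Euclidean distance 2.2361. For 5 points, brute-force pairwise comparison is shown above. For large n, the divide-and-conquer algorithm (sort by x, recurse on halves, check the dividing strip) achieves O(n log n).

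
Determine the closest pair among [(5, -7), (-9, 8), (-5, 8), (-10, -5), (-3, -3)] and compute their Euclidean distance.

Computing all pairwise distances among 5 points:

d((5, -7), (-9, 8)) = 20.5183
d((5, -7), (-5, 8)) = 18.0278
d((5, -7), (-10, -5)) = 15.1327
d((5, -7), (-3, -3)) = 8.9443
d((-9, 8), (-5, 8)) = 4.0 <-- minimum
d((-9, 8), (-10, -5)) = 13.0384
d((-9, 8), (-3, -3)) = 12.53
d((-5, 8), (-10, -5)) = 13.9284
d((-5, 8), (-3, -3)) = 11.1803
d((-10, -5), (-3, -3)) = 7.2801

Closest pair: (-9, 8) and (-5, 8) with distance 4.0

The closest pair is (-9, 8) and (-5, 8) with Euclidean distance 4.0. For 5 points, brute-force pairwise comparison is shown above. For large n, the divide-and-conquer algorithm (sort by x, recurse on halves, check the dividing strip) achieves O(n log n).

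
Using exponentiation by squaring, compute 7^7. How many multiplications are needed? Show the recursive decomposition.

Computing 7^7 by squaring (build up from 7^1; each line after the first costs one multiplication):

7^1 = 7
7^2 = (7^1)^2 = 7^2 = 49
7^3 = 7 * 7^2 = 7 * 49 = 343
7^6 = (7^3)^2 = 343^2 = 117649
7^7 = 7 * 7^6 = 7 * 117649 = 823543

Result: 823543
Multiplications needed: 4 (4 lines after 7^1)

7^7 = 823543. Using exponentiation by squaring, this requires 4 multiplications. The key idea: if the exponent is even, square the half-power; if odd, multiply by the base once.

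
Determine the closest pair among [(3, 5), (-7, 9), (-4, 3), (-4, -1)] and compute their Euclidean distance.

Computing all pairwise distances among 4 points:

d((3, 5), (-7, 9)) = 10.7703
d((3, 5), (-4, 3)) = 7.2801
d((3, 5), (-4, -1)) = 9.2195
d((-7, 9), (-4, 3)) = 6.7082
d((-7, 9), (-4, -1)) = 10.4403
d((-4, 3), (-4, -1)) = 4.0 <-- minimum

Closest pair: (-4, 3) and (-4, -1) with distance 4.0

The closest pair is (-4, 3) and (-4, -1) with Euclidean distance 4.0. For 4 points, brute-force pairwise comparison is shown above. For large n, the divide-and-conquer algorithm (sort by x, recurse on halves, check the dividing strip) achieves O(n log n).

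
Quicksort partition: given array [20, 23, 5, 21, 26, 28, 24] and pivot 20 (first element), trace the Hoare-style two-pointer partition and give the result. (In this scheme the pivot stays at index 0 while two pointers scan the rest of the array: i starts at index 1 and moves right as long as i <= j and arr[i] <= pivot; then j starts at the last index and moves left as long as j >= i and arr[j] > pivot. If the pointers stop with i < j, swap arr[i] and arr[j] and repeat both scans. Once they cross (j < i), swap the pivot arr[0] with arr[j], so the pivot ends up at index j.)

Hoare-style two-pointer partition with pivot = 20:

Initial array: [20, 23, 5, 21, 26, 28, 24]

Pointers start at i = 1, j = 6.
i stops at index 1 (arr[1]=23 > 20), j stops at index 2 (arr[2]=5 <= 20): swap arr[1] and arr[2], array becomes [20, 5, 23, 21, 26, 28, 24]
i ends at 2, j ends at 1: the pointers have crossed (j < i), so scanning stops.

Swap pivot arr[0] with arr[1] to place pivot at position 1: [5, 20, 23, 21, 26, 28, 24]
Pivot position: 1

After partitioning with pivot 20, the array becomes [5, 20, 23, 21, 26, 28, 24]. The pivot is placed at index 1. All elements to the left of the pivot are <= 20, and all elements to the right are > 20.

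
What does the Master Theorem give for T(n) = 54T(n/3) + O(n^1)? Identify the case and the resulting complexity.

Master Theorem for T(n) = 54T(n/3) + O(n^1):

a = 54, b = 3, c = 1
log_b(a) = log_3(54) = 3.6309

Case 1: c = 1 < log_3(54) = 3.6309
T(n) = O(n^(log_3 54))

For T(n) = 54T(n/3) + O(n^1): log_3(54) = 3.6309. This is Case 1 of the Master Theorem (c < log_b(a), work dominated by leaves), giving O(n^(log_3 54)).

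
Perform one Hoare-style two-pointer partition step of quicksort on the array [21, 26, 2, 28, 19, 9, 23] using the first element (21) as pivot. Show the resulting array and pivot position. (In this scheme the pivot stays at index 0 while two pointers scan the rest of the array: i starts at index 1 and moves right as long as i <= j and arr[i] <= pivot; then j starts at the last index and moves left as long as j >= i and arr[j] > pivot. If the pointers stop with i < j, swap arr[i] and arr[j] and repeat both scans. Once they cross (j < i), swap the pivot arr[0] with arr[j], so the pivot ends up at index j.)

Hoare-style two-pointer partition with pivot = 21:

Initial array: [21, 26, 2, 28, 19, 9, 23]

Pointers start at i = 1, j = 6.
i stops at index 1 (arr[1]=26 > 21), j stops at index 5 (arr[5]=9 <= 21): swap arr[1] and arr[5], array becomes [21, 9, 2, 28, 19, 26, 23]
i stops at index 3 (arr[3]=28 > 21), j stops at index 4 (arr[4]=19 <= 21): swap arr[3] and arr[4], array becomes [21, 9, 2, 19, 28, 26, 23]
i ends at 4, j ends at 3: the pointers have crossed (j < i), so scanning stops.

Swap pivot arr[0] with arr[3] to place pivot at position 3: [19, 9, 2, 21, 28, 26, 23]
Pivot position: 3

After partitioning with pivot 21, the array becomes [19, 9, 2, 21, 28, 26, 23]. The pivot is placed at index 3. All elements to the left of the pivot are <= 21, and all elements to the right are > 21.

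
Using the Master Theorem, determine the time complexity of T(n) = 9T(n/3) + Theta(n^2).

Master Theorem for T(n) = 9T(n/3) + O(n^2):

a = 9, b = 3, c = 2
log_b(a) = log_3(9) = 2.0000

Case 2: c = 2 = log_3(9) = 2.0000
T(n) = O(n^2 log n) = O(n^2 log n)

For T(n) = 9T(n/3) + O(n^2): log_3(9) = 2.0000. This is Case 2 of the Master Theorem (c = log_b(a), equal work at all levels), giving O(n^2 log n).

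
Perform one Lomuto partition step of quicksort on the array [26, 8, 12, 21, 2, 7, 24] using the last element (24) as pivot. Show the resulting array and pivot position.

Lomuto partition with pivot = 24:

Initial array: [26, 8, 12, 21, 2, 7, 24]

arr[0]=26 > 24: no swap
arr[1]=8 <= 24: swap with position 0, array becomes [8, 26, 12, 21, 2, 7, 24]
arr[2]=12 <= 24: swap with position 1, array becomes [8, 12, 26, 21, 2, 7, 24]
arr[3]=21 <= 24: swap with position 2, array becomes [8, 12, 21, 26, 2, 7, 24]
arr[4]=2 <= 24: swap with position 3, array becomes [8, 12, 21, 2, 26, 7, 24]
arr[5]=7 <= 24: swap with position 4, array becomes [8, 12, 21, 2, 7, 26, 24]

Place pivot at position 5: [8, 12, 21, 2, 7, 24, 26]
Pivot position: 5

After partitioning with pivot 24, the array becomes [8, 12, 21, 2, 7, 24, 26]. The pivot is placed at index 5. All elements to the left of the pivot are <= 24, and all elements to the right are > 24.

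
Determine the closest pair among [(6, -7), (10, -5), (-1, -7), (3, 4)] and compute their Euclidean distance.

Computing all pairwise distances among 4 points:

d((6, -7), (10, -5)) = 4.4721 <-- minimum
d((6, -7), (-1, -7)) = 7.0
d((6, -7), (3, 4)) = 11.4018
d((10, -5), (-1, -7)) = 11.1803
d((10, -5), (3, 4)) = 11.4018
d((-1, -7), (3, 4)) = 11.7047

Closest pair: (6, -7) and (10, -5) with distance 4.4721

The closest pair is (6, -7) and (10, -5) with Euclidean distance 4.4721. For 4 points, brute-force pairwise comparison is shown above. For large n, the divide-and-conquer algorithm (sort by x, recurse on halves, check the dividing strip) achieves O(n log n).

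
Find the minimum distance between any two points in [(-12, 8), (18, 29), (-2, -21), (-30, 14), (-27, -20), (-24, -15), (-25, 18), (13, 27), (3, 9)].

Computing all pairwise distances among 9 points:

d((-12, 8), (18, 29)) = 36.6197
d((-12, 8), (-2, -21)) = 30.6757
d((-12, 8), (-30, 14)) = 18.9737
d((-12, 8), (-27, -20)) = 31.7648
d((-12, 8), (-24, -15)) = 25.9422
d((-12, 8), (-25, 18)) = 16.4012
d((-12, 8), (13, 27)) = 31.4006
d((-12, 8), (3, 9)) = 15.0333
d((18, 29), (-2, -21)) = 53.8516
d((18, 29), (-30, 14)) = 50.2892
d((18, 29), (-27, -20)) = 66.5282
d((18, 29), (-24, -15)) = 60.8276
d((18, 29), (-25, 18)) = 44.3847
d((18, 29), (13, 27)) = 5.3852 <-- minimum
d((18, 29), (3, 9)) = 25.0
d((-2, -21), (-30, 14)) = 44.8219
d((-2, -21), (-27, -20)) = 25.02
d((-2, -21), (-24, -15)) = 22.8035
d((-2, -21), (-25, 18)) = 45.2769
d((-2, -21), (13, 27)) = 50.2892
d((-2, -21), (3, 9)) = 30.4138
d((-30, 14), (-27, -20)) = 34.1321
d((-30, 14), (-24, -15)) = 29.6142
d((-30, 14), (-25, 18)) = 6.4031
d((-30, 14), (13, 27)) = 44.9222
d((-30, 14), (3, 9)) = 33.3766
d((-27, -20), (-24, -15)) = 5.831
d((-27, -20), (-25, 18)) = 38.0526
d((-27, -20), (13, 27)) = 61.7171
d((-27, -20), (3, 9)) = 41.7253
d((-24, -15), (-25, 18)) = 33.0151
d((-24, -15), (13, 27)) = 55.9732
d((-24, -15), (3, 9)) = 36.1248
d((-25, 18), (13, 27)) = 39.0512
d((-25, 18), (3, 9)) = 29.4109
d((13, 27), (3, 9)) = 20.5913

Closest pair: (18, 29) and (13, 27) with distance 5.3852

The closest pair is (18, 29) and (13, 27) with Euclidean distance 5.3852. For 9 points, brute-force pairwise comparison is shown above. For large n, the divide-and-conquer algorithm (sort by x, recurse on halves, check the dividing strip) achieves O(n log n).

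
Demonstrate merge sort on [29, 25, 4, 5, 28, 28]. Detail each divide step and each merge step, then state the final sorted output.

Merge sort trace:

Split: [29, 25, 4, 5, 28, 28] -> [29, 25, 4] and [5, 28, 28]
  Split: [29, 25, 4] -> [29] and [25, 4]
    Split: [25, 4] -> [25] and [4]
    Merge: [25] + [4] -> [4, 25]
  Merge: [29] + [4, 25] -> [4, 25, 29]
  Split: [5, 28, 28] -> [5] and [28, 28]
    Split: [28, 28] -> [28] and [28]
    Merge: [28] + [28] -> [28, 28]
  Merge: [5] + [28, 28] -> [5, 28, 28]
Merge: [4, 25, 29] + [5, 28, 28] -> [4, 5, 25, 28, 28, 29]

Final sorted array: [4, 5, 25, 28, 28, 29]

The merge sort proceeds by recursively splitting the array and merging sorted halves.
After all merges, the sorted array is [4, 5, 25, 28, 28, 29].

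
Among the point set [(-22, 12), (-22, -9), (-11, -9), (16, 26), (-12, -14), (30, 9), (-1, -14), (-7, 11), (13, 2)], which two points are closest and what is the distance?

Computing all pairwise distances among 9 points:

d((-22, 12), (-22, -9)) = 21.0
d((-22, 12), (-11, -9)) = 23.7065
d((-22, 12), (16, 26)) = 40.4969
d((-22, 12), (-12, -14)) = 27.8568
d((-22, 12), (30, 9)) = 52.0865
d((-22, 12), (-1, -14)) = 33.4215
d((-22, 12), (-7, 11)) = 15.0333
d((-22, 12), (13, 2)) = 36.4005
d((-22, -9), (-11, -9)) = 11.0
d((-22, -9), (16, 26)) = 51.6624
d((-22, -9), (-12, -14)) = 11.1803
d((-22, -9), (30, 9)) = 55.0273
d((-22, -9), (-1, -14)) = 21.587
d((-22, -9), (-7, 11)) = 25.0
d((-22, -9), (13, 2)) = 36.6879
d((-11, -9), (16, 26)) = 44.2041
d((-11, -9), (-12, -14)) = 5.099 <-- minimum
d((-11, -9), (30, 9)) = 44.7772
d((-11, -9), (-1, -14)) = 11.1803
d((-11, -9), (-7, 11)) = 20.3961
d((-11, -9), (13, 2)) = 26.4008
d((16, 26), (-12, -14)) = 48.8262
d((16, 26), (30, 9)) = 22.0227
d((16, 26), (-1, -14)) = 43.4626
d((16, 26), (-7, 11)) = 27.4591
d((16, 26), (13, 2)) = 24.1868
d((-12, -14), (30, 9)) = 47.8853
d((-12, -14), (-1, -14)) = 11.0
d((-12, -14), (-7, 11)) = 25.4951
d((-12, -14), (13, 2)) = 29.6816
d((30, 9), (-1, -14)) = 38.6005
d((30, 9), (-7, 11)) = 37.054
d((30, 9), (13, 2)) = 18.3848
d((-1, -14), (-7, 11)) = 25.7099
d((-1, -14), (13, 2)) = 21.2603
d((-7, 11), (13, 2)) = 21.9317

Closest pair: (-11, -9) and (-12, -14) with distance 5.099

The closest pair is (-11, -9) and (-12, -14) with Euclidean distance 5.099. For 9 points, brute-force pairwise comparison is shown above. For large n, the divide-and-conquer algorithm (sort by x, recurse on halves, check the dividing strip) achieves O(n log n).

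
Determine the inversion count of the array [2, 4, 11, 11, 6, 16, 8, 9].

Finding inversions in [2, 4, 11, 11, 6, 16, 8, 9]:

(2, 4): arr[2]=11 > arr[4]=6
(2, 6): arr[2]=11 > arr[6]=8
(2, 7): arr[2]=11 > arr[7]=9
(3, 4): arr[3]=11 > arr[4]=6
(3, 6): arr[3]=11 > arr[6]=8
(3, 7): arr[3]=11 > arr[7]=9
(5, 6): arr[5]=16 > arr[6]=8
(5, 7): arr[5]=16 > arr[7]=9

Total inversions: 8

The array has 8 inversion(s): (2,4), (2,6), (2,7), (3,4), (3,6), (3,7), (5,6), (5,7). Each pair (i,j) satisfies i < j and arr[i] > arr[j].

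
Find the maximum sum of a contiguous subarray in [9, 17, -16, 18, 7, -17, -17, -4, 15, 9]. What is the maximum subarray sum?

Using Kadane's algorithm on [9, 17, -16, 18, 7, -17, -17, -4, 15, 9]:

Scanning through the array:
Position 1 (value 17): max_ending_here = 26, max_so_far = 26
Position 2 (value -16): max_ending_here = 10, max_so_far = 26
Position 3 (value 18): max_ending_here = 28, max_so_far = 28
Position 4 (value 7): max_ending_here = 35, max_so_far = 35
Position 5 (value -17): max_ending_here = 18, max_so_far = 35
Position 6 (value -17): max_ending_here = 1, max_so_far = 35
Position 7 (value -4): max_ending_here = -3, max_so_far = 35
Position 8 (value 15): max_ending_here = 15, max_so_far = 35
Position 9 (value 9): max_ending_here = 24, max_so_far = 35

Maximum subarray: [9, 17, -16, 18, 7]
Maximum sum: 35

The maximum subarray is [9, 17, -16, 18, 7] with sum 35. This subarray runs from index 0 to index 4.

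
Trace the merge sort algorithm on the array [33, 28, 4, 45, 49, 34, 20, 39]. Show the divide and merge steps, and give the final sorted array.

Merge sort trace:

Split: [33, 28, 4, 45, 49, 34, 20, 39] -> [33, 28, 4, 45] and [49, 34, 20, 39]
  Split: [33, 28, 4, 45] -> [33, 28] and [4, 45]
    Split: [33, 28] -> [33] and [28]
    Merge: [33] + [28] -> [28, 33]
    Split: [4, 45] -> [4] and [45]
    Merge: [4] + [45] -> [4, 45]
  Merge: [28, 33] + [4, 45] -> [4, 28, 33, 45]
  Split: [49, 34, 20, 39] -> [49, 34] and [20, 39]
    Split: [49, 34] -> [49] and [34]
    Merge: [49] + [34] -> [34, 49]
    Split: [20, 39] -> [20] and [39]
    Merge: [20] + [39] -> [20, 39]
  Merge: [34, 49] + [20, 39] -> [20, 34, 39, 49]
Merge: [4, 28, 33, 45] + [20, 34, 39, 49] -> [4, 20, 28, 33, 34, 39, 45, 49]

Final sorted array: [4, 20, 28, 33, 34, 39, 45, 49]

The merge sort proceeds by recursively splitting the array and merging sorted halves.
After all merges, the sorted array is [4, 20, 28, 33, 34, 39, 45, 49].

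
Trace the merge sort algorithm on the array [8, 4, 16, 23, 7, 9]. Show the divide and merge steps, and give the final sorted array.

Merge sort trace:

Split: [8, 4, 16, 23, 7, 9] -> [8, 4, 16] and [23, 7, 9]
  Split: [8, 4, 16] -> [8] and [4, 16]
    Split: [4, 16] -> [4] and [16]
    Merge: [4] + [16] -> [4, 16]
  Merge: [8] + [4, 16] -> [4, 8, 16]
  Split: [23, 7, 9] -> [23] and [7, 9]
    Split: [7, 9] -> [7] and [9]
    Merge: [7] + [9] -> [7, 9]
  Merge: [23] + [7, 9] -> [7, 9, 23]
Merge: [4, 8, 16] + [7, 9, 23] -> [4, 7, 8, 9, 16, 23]

Final sorted array: [4, 7, 8, 9, 16, 23]

The merge sort proceeds by recursively splitting the array and merging sorted halves.
After all merges, the sorted array is [4, 7, 8, 9, 16, 23].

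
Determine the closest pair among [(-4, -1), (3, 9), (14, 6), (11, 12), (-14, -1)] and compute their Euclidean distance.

Computing all pairwise distances among 5 points:

d((-4, -1), (3, 9)) = 12.2066
d((-4, -1), (14, 6)) = 19.3132
d((-4, -1), (11, 12)) = 19.8494
d((-4, -1), (-14, -1)) = 10.0
d((3, 9), (14, 6)) = 11.4018
d((3, 9), (11, 12)) = 8.544
d((3, 9), (-14, -1)) = 19.7231
d((14, 6), (11, 12)) = 6.7082 <-- minimum
d((14, 6), (-14, -1)) = 28.8617
d((11, 12), (-14, -1)) = 28.178

Closest pair: (14, 6) and (11, 12) with distance 6.7082

The closest pair is (14, 6) and (11, 12) with Euclidean distance 6.7082. For 5 points, brute-force pairwise comparison is shown above. For large n, the divide-and-conquer algorithm (sort by x, recurse on halves, check the dividing strip) achieves O(n log n).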